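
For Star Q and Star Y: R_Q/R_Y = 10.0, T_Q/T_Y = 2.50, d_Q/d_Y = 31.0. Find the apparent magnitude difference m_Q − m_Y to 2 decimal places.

L_Q/L_Y = (10.0)²(2.50)⁴ = 3906.
F_Q/F_Y = (L_Q/L_Y)/(d_Q/d_Y)² = 3906/961.0 = 4.065.
m_Q − m_Y = −2.5 log₁₀(4.065) = -1.52.

-1.52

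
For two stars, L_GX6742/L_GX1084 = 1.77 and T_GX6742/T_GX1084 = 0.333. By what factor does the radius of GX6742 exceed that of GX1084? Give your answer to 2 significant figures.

L ∝ R²T⁴ gives R ∝ √L / T², so
R_GX6742/R_GX1084 = √(1.77) / (0.333)² = 1.330 / 0.1109 = 12.00.

12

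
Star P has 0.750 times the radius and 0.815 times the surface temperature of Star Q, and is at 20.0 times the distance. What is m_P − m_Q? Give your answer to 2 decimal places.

8.02

L_P/L_Q = (0.750)²(0.815)⁴ = 0.2482.
F_P/F_Q = (L_P/L_Q)/(d_P/d_Q)² = 0.2482/400.0 = 6.204×10^-4.
m_P − m_Q = −2.5 log₁₀(6.204×10^-4) = 8.02.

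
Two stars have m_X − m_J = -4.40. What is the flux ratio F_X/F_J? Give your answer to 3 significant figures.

F_X/F_J = 10^(−(m_X − m_J)/2.5) = 10^(4.40/2.5) = 10^1.760 = 57.54.

57.5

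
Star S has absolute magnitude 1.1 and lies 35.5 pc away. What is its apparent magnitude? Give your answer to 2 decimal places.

3.85

m = M + 5 log₁₀(d/10 pc) = 1.1 + 5 log₁₀(35.5/10)
  = 1.1 + 5 × 0.550 = 1.1 + 2.75 = 3.85.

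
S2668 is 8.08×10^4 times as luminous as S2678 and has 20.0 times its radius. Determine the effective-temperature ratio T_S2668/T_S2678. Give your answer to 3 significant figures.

L ∝ R²T⁴ gives T ∝ (L/R²)^(1/4), so
T_S2668/T_S2678 = (8.08×10^4 / 20.0²)^(1/4) = (202.0)^(1/4) = 3.770.

3.77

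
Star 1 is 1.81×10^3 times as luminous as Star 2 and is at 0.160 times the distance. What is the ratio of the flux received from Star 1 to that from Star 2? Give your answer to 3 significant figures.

F = L/(4πd²), so F_1/F_2 = (L_1/L_2) / (d_1/d_2)²
= 1.81×10^3 / (0.160)² = 1.81×10^3 / 0.02560 = 7.070×10^4.

7.07×10^4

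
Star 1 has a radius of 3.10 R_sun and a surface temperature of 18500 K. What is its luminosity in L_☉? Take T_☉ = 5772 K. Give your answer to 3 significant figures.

L/L_☉ = (R/R_☉)² (T/T_☉)⁴ = (3.10)² × (18500/5772)⁴
       = 9.610 × (3.205)⁴ = 9.610 × 105.5 = 1014.

1.01×10^3 L_☉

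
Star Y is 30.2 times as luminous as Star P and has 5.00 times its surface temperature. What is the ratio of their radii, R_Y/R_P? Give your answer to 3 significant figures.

0.220

L ∝ R²T⁴ gives R ∝ √L / T², so
R_Y/R_P = √(30.2) / (5.00)² = 5.495 / 25.00 = 0.2198.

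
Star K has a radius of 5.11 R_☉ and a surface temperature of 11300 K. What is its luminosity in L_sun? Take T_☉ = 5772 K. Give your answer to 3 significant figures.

384 L_sun

L/L_☉ = (R/R_☉)² (T/T_☉)⁴ = (5.11)² × (11300/5772)⁴
       = 26.11 × (1.958)⁴ = 26.11 × 14.69 = 383.6.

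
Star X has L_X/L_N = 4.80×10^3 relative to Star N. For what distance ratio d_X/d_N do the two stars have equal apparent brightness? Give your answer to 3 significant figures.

Equal flux requires L_X/d_X² = L_N/d_N², so d_X/d_N = √(L_X/L_N)
= √(4.80×10^3) = 69.28.

69.3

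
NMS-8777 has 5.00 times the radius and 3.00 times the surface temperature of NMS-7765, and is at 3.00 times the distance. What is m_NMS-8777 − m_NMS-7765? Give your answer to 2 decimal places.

L_NMS-8777/L_NMS-7765 = (5.00)²(3.00)⁴ = 2025.
F_NMS-8777/F_NMS-7765 = (L_NMS-8777/L_NMS-7765)/(d_NMS-8777/d_NMS-7765)² = 2025/9.000 = 225.0.
m_NMS-8777 − m_NMS-7765 = −2.5 log₁₀(225.0) = -5.88.

-5.88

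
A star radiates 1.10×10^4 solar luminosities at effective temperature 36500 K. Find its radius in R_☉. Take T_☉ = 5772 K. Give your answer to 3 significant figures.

R/R_☉ = √(L/L_☉) / (T/T_☉)² = √(1.10×10^4) / (6.324)²
       = 104.9 / 39.99 = 2.623.

2.62 R_☉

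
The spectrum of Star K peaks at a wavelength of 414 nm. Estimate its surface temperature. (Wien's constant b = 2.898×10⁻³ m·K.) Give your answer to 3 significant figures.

T = b/λ_max = 2.898×10⁻³ / (414×10⁻⁹) = 7000 K.

7.00×10^3 K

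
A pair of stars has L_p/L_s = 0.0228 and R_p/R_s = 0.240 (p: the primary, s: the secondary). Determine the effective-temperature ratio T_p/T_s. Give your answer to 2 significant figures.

0.79

L ∝ R²T⁴ gives T ∝ (L/R²)^(1/4), so
T_p/T_s = (0.0228 / 0.240²)^(1/4) = (0.3958)^(1/4) = 0.7932.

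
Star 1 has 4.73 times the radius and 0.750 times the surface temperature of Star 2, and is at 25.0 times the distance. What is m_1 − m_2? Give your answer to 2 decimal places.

4.86

L_1/L_2 = (4.73)²(0.750)⁴ = 7.079.
F_1/F_2 = (L_1/L_2)/(d_1/d_2)² = 7.079/625.0 = 0.01133.
m_1 − m_2 = −2.5 log₁₀(0.01133) = 4.86.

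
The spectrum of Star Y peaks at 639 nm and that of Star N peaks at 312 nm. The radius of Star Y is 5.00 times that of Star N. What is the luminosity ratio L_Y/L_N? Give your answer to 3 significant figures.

Wien's law gives T ∝ 1/λ_max, so T_Y/T_N = λ_N/λ_Y = 312/639 = 0.4883.
Then L ∝ R²T⁴ gives L_Y/L_N = (5.00)² × (0.4883)⁴ = 25.00 × 0.05683 = 1.421.

1.42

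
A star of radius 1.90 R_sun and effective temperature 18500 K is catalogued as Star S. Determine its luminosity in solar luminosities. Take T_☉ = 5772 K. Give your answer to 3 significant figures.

L/L_☉ = (R/R_☉)² (T/T_☉)⁴ = (1.90)² × (18500/5772)⁴
       = 3.610 × (3.205)⁴ = 3.610 × 105.5 = 381.0.

381 solar luminosities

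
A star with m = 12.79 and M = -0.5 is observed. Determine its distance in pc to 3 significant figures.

4.55×10^3 pc

m − M = 5 log₁₀(d/10 pc)
12.79 − (-0.5) = 13.29 = 5 log₁₀(d/10)
d = 10 × 10^(13.29/5) = 10 × 10^2.658 = 4550 pc.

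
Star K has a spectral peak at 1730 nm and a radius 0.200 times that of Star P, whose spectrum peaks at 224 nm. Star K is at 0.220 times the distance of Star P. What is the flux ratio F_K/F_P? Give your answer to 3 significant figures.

Wien's law: T_K/T_P = λ_P/λ_K = 224/1730 = 0.1295.
L_K/L_P = (R_K/R_P)²(T_K/T_P)⁴ = (0.200)²(0.1295)⁴ = 1.124×10^-5.
F_K/F_P = (L_K/L_P)/(d_K/d_P)² = 1.124×10^-5/(0.220)² = 2.323×10^-4.

2.32×10^-4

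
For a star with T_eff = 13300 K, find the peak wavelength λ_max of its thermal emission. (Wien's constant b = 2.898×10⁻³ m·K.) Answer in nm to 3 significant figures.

218 nm

λ_max = b/T = 2.898×10⁻³ / 13300 = 2.18×10^-7 m = 217.9 nm.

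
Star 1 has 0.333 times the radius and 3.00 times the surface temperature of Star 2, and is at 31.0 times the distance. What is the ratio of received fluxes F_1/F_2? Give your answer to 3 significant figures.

L_1/L_2 = (R_1/R_2)²(T_1/T_2)⁴ = (0.333)² × (3.00)⁴ = 8.982.
F_1/F_2 = (L_1/L_2)/(d_1/d_2)² = 8.982 / (31.0)² = 0.009347.

0.00935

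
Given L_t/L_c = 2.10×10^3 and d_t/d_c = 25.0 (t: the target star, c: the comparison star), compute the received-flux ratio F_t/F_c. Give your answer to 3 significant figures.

3.36

F = L/(4πd²), so F_t/F_c = (L_t/L_c) / (d_t/d_c)²
= 2.10×10^3 / (25.0)² = 2.10×10^3 / 625.0 = 3.360.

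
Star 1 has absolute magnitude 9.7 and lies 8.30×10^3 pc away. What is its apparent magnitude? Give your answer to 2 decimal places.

24.30

m = M + 5 log₁₀(d/10 pc) = 9.7 + 5 log₁₀(8.30×10^3/10)
  = 9.7 + 5 × 2.919 = 9.7 + 14.60 = 24.30.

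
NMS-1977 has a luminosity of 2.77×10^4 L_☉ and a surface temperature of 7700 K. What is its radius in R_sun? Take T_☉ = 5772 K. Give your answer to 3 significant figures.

R/R_☉ = √(L/L_☉) / (T/T_☉)² = √(2.77×10^4) / (1.334)²
       = 166.4 / 1.780 = 93.52.

93.5 R_sun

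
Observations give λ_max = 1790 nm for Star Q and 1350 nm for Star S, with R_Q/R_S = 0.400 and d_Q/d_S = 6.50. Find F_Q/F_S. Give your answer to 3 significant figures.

Wien's law: T_Q/T_S = λ_S/λ_Q = 1350/1790 = 0.7542.
L_Q/L_S = (R_Q/R_S)²(T_Q/T_S)⁴ = (0.400)²(0.7542)⁴ = 0.05177.
F_Q/F_S = (L_Q/L_S)/(d_Q/d_S)² = 0.05177/(6.50)² = 0.001225.

0.00123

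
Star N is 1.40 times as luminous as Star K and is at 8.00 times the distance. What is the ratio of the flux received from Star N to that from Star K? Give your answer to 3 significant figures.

0.0219

F = L/(4πd²), so F_N/F_K = (L_N/L_K) / (d_N/d_K)²
= 1.40 / (8.00)² = 1.40 / 64.00 = 0.02187.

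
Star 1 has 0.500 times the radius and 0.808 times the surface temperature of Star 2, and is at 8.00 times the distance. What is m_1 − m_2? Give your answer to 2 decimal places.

6.95

L_1/L_2 = (0.500)²(0.808)⁴ = 0.1066.
F_1/F_2 = (L_1/L_2)/(d_1/d_2)² = 0.1066/64.00 = 0.001665.
m_1 − m_2 = −2.5 log₁₀(0.001665) = 6.95.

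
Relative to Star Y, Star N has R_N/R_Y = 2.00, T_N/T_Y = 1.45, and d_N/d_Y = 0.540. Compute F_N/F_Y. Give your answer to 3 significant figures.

60.6

L_N/L_Y = (R_N/R_Y)²(T_N/T_Y)⁴ = (2.00)² × (1.45)⁴ = 17.68.
F_N/F_Y = (L_N/L_Y)/(d_N/d_Y)² = 17.68 / (0.540)² = 60.64.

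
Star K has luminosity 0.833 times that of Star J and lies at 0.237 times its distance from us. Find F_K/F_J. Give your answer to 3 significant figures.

14.8

F = L/(4πd²), so F_K/F_J = (L_K/L_J) / (d_K/d_J)²
= 0.833 / (0.237)² = 0.833 / 0.05617 = 14.83.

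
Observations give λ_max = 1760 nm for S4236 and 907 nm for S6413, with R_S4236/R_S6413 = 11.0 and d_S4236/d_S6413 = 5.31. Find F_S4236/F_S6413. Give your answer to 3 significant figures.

Wien's law: T_S4236/T_S6413 = λ_S6413/λ_S4236 = 907/1760 = 0.5153.
L_S4236/L_S6413 = (R_S4236/R_S6413)²(T_S4236/T_S6413)⁴ = (11.0)²(0.5153)⁴ = 8.534.
F_S4236/F_S6413 = (L_S4236/L_S6413)/(d_S4236/d_S6413)² = 8.534/(5.31)² = 0.3027.

0.303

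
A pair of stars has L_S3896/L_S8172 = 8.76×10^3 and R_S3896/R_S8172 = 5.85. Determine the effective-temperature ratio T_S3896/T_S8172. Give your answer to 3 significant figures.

4.00

L ∝ R²T⁴ gives T ∝ (L/R²)^(1/4), so
T_S3896/T_S8172 = (8.76×10^3 / 5.85²)^(1/4) = (256.0)^(1/4) = 4.000.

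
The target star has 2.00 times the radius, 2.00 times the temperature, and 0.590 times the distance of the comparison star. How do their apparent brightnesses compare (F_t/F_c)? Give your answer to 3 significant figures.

L_t/L_c = (R_t/R_c)²(T_t/T_c)⁴ = (2.00)² × (2.00)⁴ = 64.00.
F_t/F_c = (L_t/L_c)/(d_t/d_c)² = 64.00 / (0.590)² = 183.9.

184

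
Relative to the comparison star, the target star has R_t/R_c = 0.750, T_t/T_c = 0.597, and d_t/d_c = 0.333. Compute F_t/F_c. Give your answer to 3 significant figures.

0.644

L_t/L_c = (R_t/R_c)²(T_t/T_c)⁴ = (0.750)² × (0.597)⁴ = 0.07145.
F_t/F_c = (L_t/L_c)/(d_t/d_c)² = 0.07145 / (0.333)² = 0.6444.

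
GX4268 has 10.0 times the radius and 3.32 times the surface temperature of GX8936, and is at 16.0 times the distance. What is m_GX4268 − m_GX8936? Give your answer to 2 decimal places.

-4.19

L_GX4268/L_GX8936 = (10.0)²(3.32)⁴ = 1.215×10^4.
F_GX4268/F_GX8936 = (L_GX4268/L_GX8936)/(d_GX4268/d_GX8936)² = 1.215×10^4/256.0 = 47.46.
m_GX4268 − m_GX8936 = −2.5 log₁₀(47.46) = -4.19.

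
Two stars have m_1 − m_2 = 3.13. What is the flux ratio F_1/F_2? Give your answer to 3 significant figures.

0.0560

F_1/F_2 = 10^(−(m_1 − m_2)/2.5) = 10^(-3.13/2.5) = 10^-1.252 = 0.05598.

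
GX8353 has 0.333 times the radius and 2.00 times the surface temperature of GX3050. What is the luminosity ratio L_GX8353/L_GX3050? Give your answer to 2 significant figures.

1.8

From the Stefan–Boltzmann law, L ∝ R²T⁴, so
L_GX8353/L_GX3050 = (R_GX8353/R_GX3050)² (T_GX8353/T_GX3050)⁴ = (0.333)² × (2.00)⁴ = 0.1109 × 16.00 = 1.774.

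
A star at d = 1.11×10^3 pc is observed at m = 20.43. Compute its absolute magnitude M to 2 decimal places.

M = m − 5 log₁₀(d/10 pc) = 20.43 − 5 log₁₀(1.11×10^3/10)
  = 20.43 − 5 × 2.045 = 20.43 − 10.23 = 10.20.

10.20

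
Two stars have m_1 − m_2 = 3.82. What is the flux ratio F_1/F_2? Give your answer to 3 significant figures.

F_1/F_2 = 10^(−(m_1 − m_2)/2.5) = 10^(-3.82/2.5) = 10^-1.528 = 0.02965.

0.0296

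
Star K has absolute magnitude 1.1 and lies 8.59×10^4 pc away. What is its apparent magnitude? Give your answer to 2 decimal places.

m = M + 5 log₁₀(d/10 pc) = 1.1 + 5 log₁₀(8.59×10^4/10)
  = 1.1 + 5 × 3.934 = 1.1 + 19.67 = 20.77.

20.77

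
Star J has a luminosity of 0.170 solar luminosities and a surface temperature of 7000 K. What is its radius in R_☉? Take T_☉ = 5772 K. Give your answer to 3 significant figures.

0.280 R_☉

R/R_☉ = √(L/L_☉) / (T/T_☉)² = √(0.170) / (1.213)²
       = 0.4123 / 1.471 = 0.2803.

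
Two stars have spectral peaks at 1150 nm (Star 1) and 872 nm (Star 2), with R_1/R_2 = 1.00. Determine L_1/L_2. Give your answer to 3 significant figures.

Wien's law gives T ∝ 1/λ_max, so T_1/T_2 = λ_2/λ_1 = 872/1150 = 0.7583.
Then L ∝ R²T⁴ gives L_1/L_2 = (1.00)² × (0.7583)⁴ = 1.000 × 0.3306 = 0.3306.

0.331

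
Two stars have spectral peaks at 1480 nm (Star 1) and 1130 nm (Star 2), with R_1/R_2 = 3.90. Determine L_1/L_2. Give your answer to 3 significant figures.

5.17

Wien's law gives T ∝ 1/λ_max, so T_1/T_2 = λ_2/λ_1 = 1130/1480 = 0.7635.
Then L ∝ R²T⁴ gives L_1/L_2 = (3.90)² × (0.7635)⁴ = 15.21 × 0.3398 = 5.169.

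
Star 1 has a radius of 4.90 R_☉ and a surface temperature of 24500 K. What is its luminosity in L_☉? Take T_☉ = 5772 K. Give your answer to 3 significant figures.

L/L_☉ = (R/R_☉)² (T/T_☉)⁴ = (4.90)² × (24500/5772)⁴
       = 24.01 × (4.245)⁴ = 24.01 × 324.6 = 7794.

7.79×10^3 L_☉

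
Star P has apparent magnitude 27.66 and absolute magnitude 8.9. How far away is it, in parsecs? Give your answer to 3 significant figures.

m − M = 5 log₁₀(d/10 pc)
27.66 − (8.9) = 18.76 = 5 log₁₀(d/10)
d = 10 × 10^(18.76/5) = 10 × 10^3.752 = 5.649×10^4 pc.

5.65×10^4 pc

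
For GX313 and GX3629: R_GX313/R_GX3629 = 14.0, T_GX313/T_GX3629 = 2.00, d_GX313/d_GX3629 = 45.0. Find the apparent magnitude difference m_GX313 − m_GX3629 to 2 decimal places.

L_GX313/L_GX3629 = (14.0)²(2.00)⁴ = 3136.
F_GX313/F_GX3629 = (L_GX313/L_GX3629)/(d_GX313/d_GX3629)² = 3136/2025 = 1.549.
m_GX313 − m_GX3629 = −2.5 log₁₀(1.549) = -0.47.

-0.47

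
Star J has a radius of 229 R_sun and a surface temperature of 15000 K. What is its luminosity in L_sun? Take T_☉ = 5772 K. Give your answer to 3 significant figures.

L/L_☉ = (R/R_☉)² (T/T_☉)⁴ = (229)² × (15000/5772)⁴
       = 5.244×10^4 × (2.599)⁴ = 5.244×10^4 × 45.61 = 2.392×10^6.

2.39×10^6 L_sun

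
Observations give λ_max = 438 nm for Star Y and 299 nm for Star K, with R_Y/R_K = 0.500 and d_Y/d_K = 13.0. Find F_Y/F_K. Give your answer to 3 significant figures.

3.21×10^-4

Wien's law: T_Y/T_K = λ_K/λ_Y = 299/438 = 0.6826.
L_Y/L_K = (R_Y/R_K)²(T_Y/T_K)⁴ = (0.500)²(0.6826)⁴ = 0.05429.
F_Y/F_K = (L_Y/L_K)/(d_Y/d_K)² = 0.05429/(13.0)² = 3.212×10^-4.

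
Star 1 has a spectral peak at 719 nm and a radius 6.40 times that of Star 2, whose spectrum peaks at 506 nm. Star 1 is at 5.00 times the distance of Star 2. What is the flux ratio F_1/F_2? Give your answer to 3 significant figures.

0.402

Wien's law: T_1/T_2 = λ_2/λ_1 = 506/719 = 0.7038.
L_1/L_2 = (R_1/R_2)²(T_1/T_2)⁴ = (6.40)²(0.7038)⁴ = 10.05.
F_1/F_2 = (L_1/L_2)/(d_1/d_2)² = 10.05/(5.00)² = 0.4019.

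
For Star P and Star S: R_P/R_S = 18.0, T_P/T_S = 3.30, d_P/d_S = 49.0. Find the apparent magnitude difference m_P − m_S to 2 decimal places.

L_P/L_S = (18.0)²(3.30)⁴ = 3.842×10^4.
F_P/F_S = (L_P/L_S)/(d_P/d_S)² = 3.842×10^4/2401 = 16.00.
m_P − m_S = −2.5 log₁₀(16.00) = -3.01.

-3.01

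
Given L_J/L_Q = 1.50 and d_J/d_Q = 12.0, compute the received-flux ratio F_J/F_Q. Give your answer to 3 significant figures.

0.0104

F = L/(4πd²), so F_J/F_Q = (L_J/L_Q) / (d_J/d_Q)²
= 1.50 / (12.0)² = 1.50 / 144.0 = 0.01042.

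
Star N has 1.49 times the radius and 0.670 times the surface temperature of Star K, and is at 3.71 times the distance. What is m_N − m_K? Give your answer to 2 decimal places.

L_N/L_K = (1.49)²(0.670)⁴ = 0.4474.
F_N/F_K = (L_N/L_K)/(d_N/d_K)² = 0.4474/13.76 = 0.03250.
m_N − m_K = −2.5 log₁₀(0.03250) = 3.72.

3.72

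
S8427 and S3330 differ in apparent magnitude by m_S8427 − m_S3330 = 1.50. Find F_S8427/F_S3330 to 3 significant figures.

0.251

F_S8427/F_S3330 = 10^(−(m_S8427 − m_S3330)/2.5) = 10^(-1.50/2.5) = 10^-0.600 = 0.2512.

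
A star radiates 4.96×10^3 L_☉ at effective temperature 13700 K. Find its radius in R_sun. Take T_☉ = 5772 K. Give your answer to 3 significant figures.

12.5 R_sun

R/R_☉ = √(L/L_☉) / (T/T_☉)² = √(4.96×10^3) / (2.374)²
       = 70.43 / 5.634 = 12.50.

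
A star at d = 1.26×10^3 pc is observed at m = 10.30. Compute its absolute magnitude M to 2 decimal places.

-0.20

M = m − 5 log₁₀(d/10 pc) = 10.30 − 5 log₁₀(1.26×10^3/10)
  = 10.30 − 5 × 2.100 = 10.30 − 10.50 = -0.20.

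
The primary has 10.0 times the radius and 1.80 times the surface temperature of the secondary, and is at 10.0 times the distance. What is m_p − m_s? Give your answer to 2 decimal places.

L_p/L_s = (10.0)²(1.80)⁴ = 1050.
F_p/F_s = (L_p/L_s)/(d_p/d_s)² = 1050/100.0 = 10.50.
m_p − m_s = −2.5 log₁₀(10.50) = -2.55.

-2.55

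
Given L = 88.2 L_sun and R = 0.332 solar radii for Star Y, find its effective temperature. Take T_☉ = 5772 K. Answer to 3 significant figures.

T/T_☉ = (L/L_☉)^(1/4) / (R/R_☉)^(1/2)
T = 5772 × (88.2)^(1/4) / √(0.332) = 5772 × 3.065 / 0.5762 = 3.070×10^4 K.

3.07×10^4 K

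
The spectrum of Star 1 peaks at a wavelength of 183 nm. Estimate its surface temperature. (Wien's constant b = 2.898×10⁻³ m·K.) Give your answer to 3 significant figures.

T = b/λ_max = 2.898×10⁻³ / (183×10⁻⁹) = 1.584×10^4 K.

1.58×10^4 K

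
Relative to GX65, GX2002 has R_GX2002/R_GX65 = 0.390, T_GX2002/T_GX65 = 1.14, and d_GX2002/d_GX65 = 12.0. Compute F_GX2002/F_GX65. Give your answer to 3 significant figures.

0.00178

L_GX2002/L_GX65 = (R_GX2002/R_GX65)²(T_GX2002/T_GX65)⁴ = (0.390)² × (1.14)⁴ = 0.2569.
F_GX2002/F_GX65 = (L_GX2002/L_GX65)/(d_GX2002/d_GX65)² = 0.2569 / (12.0)² = 0.001784.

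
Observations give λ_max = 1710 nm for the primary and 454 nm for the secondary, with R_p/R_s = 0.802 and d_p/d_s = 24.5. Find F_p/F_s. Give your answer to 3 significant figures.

Wien's law: T_p/T_s = λ_s/λ_p = 454/1710 = 0.2655.
L_p/L_s = (R_p/R_s)²(T_p/T_s)⁴ = (0.802)²(0.2655)⁴ = 0.003196.
F_p/F_s = (L_p/L_s)/(d_p/d_s)² = 0.003196/(24.5)² = 5.324×10^-6.

5.32×10^-6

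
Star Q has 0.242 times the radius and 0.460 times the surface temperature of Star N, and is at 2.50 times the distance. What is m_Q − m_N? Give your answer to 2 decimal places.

L_Q/L_N = (0.242)²(0.460)⁴ = 0.002622.
F_Q/F_N = (L_Q/L_N)/(d_Q/d_N)² = 0.002622/6.250 = 4.195×10^-4.
m_Q − m_N = −2.5 log₁₀(4.195×10^-4) = 8.44.

8.44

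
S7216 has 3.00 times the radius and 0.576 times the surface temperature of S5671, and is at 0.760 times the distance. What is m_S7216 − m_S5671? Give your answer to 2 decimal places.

L_S7216/L_S5671 = (3.00)²(0.576)⁴ = 0.9907.
F_S7216/F_S5671 = (L_S7216/L_S5671)/(d_S7216/d_S5671)² = 0.9907/0.5776 = 1.715.
m_S7216 − m_S5671 = −2.5 log₁₀(1.715) = -0.59.

-0.59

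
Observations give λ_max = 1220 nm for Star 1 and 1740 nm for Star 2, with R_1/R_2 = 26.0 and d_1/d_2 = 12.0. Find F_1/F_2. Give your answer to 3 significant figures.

Wien's law: T_1/T_2 = λ_2/λ_1 = 1740/1220 = 1.426.
L_1/L_2 = (R_1/R_2)²(T_1/T_2)⁴ = (26.0)²(1.426)⁴ = 2797.
F_1/F_2 = (L_1/L_2)/(d_1/d_2)² = 2797/(12.0)² = 19.42.

19.4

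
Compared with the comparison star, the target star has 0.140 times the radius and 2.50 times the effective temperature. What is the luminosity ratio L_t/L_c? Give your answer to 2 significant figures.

From the Stefan–Boltzmann law, L ∝ R²T⁴, so
L_t/L_c = (R_t/R_c)² (T_t/T_c)⁴ = (0.140)² × (2.50)⁴ = 0.01960 × 39.06 = 0.7656.

0.77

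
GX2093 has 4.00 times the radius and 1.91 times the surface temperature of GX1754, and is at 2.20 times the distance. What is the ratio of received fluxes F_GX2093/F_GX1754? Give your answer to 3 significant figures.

44.0

L_GX2093/L_GX1754 = (R_GX2093/R_GX1754)²(T_GX2093/T_GX1754)⁴ = (4.00)² × (1.91)⁴ = 212.9.
F_GX2093/F_GX1754 = (L_GX2093/L_GX1754)/(d_GX2093/d_GX1754)² = 212.9 / (2.20)² = 44.00.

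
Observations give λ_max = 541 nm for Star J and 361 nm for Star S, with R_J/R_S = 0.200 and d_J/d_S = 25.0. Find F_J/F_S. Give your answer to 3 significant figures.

Wien's law: T_J/T_S = λ_S/λ_J = 361/541 = 0.6673.
L_J/L_S = (R_J/R_S)²(T_J/T_S)⁴ = (0.200)²(0.6673)⁴ = 0.007930.
F_J/F_S = (L_J/L_S)/(d_J/d_S)² = 0.007930/(25.0)² = 1.269×10^-5.

1.27×10^-5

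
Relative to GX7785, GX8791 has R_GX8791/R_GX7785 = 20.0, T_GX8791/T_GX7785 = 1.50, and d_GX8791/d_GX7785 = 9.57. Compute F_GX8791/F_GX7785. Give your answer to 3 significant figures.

L_GX8791/L_GX7785 = (R_GX8791/R_GX7785)²(T_GX8791/T_GX7785)⁴ = (20.0)² × (1.50)⁴ = 2025.
F_GX8791/F_GX7785 = (L_GX8791/L_GX7785)/(d_GX8791/d_GX7785)² = 2025 / (9.57)² = 22.11.

22.1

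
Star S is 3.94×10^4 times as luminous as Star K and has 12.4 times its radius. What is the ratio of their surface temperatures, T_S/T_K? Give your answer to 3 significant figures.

L ∝ R²T⁴ gives T ∝ (L/R²)^(1/4), so
T_S/T_K = (3.94×10^4 / 12.4²)^(1/4) = (256.2)^(1/4) = 4.001.

4.00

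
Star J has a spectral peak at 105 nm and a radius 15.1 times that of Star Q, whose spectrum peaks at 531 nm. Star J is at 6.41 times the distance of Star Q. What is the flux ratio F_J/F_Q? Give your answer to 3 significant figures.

Wien's law: T_J/T_Q = λ_Q/λ_J = 531/105 = 5.057.
L_J/L_Q = (R_J/R_Q)²(T_J/T_Q)⁴ = (15.1)²(5.057)⁴ = 1.491×10^5.
F_J/F_Q = (L_J/L_Q)/(d_J/d_Q)² = 1.491×10^5/(6.41)² = 3630.

3.63×10^3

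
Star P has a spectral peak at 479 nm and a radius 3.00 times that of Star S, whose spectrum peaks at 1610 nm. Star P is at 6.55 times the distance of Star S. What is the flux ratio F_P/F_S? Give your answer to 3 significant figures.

Wien's law: T_P/T_S = λ_S/λ_P = 1610/479 = 3.361.
L_P/L_S = (R_P/R_S)²(T_P/T_S)⁴ = (3.00)²(3.361)⁴ = 1149.
F_P/F_S = (L_P/L_S)/(d_P/d_S)² = 1149/(6.55)² = 26.77.

26.8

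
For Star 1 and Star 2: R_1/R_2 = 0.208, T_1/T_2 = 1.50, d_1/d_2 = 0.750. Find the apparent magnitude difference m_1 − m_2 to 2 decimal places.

L_1/L_2 = (0.208)²(1.50)⁴ = 0.2190.
F_1/F_2 = (L_1/L_2)/(d_1/d_2)² = 0.2190/0.5625 = 0.3894.
m_1 − m_2 = −2.5 log₁₀(0.3894) = 1.02.

1.02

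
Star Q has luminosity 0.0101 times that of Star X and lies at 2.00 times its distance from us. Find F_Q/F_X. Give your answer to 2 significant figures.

F = L/(4πd²), so F_Q/F_X = (L_Q/L_X) / (d_Q/d_X)²
= 0.0101 / (2.00)² = 0.0101 / 4.000 = 0.002525.

0.0025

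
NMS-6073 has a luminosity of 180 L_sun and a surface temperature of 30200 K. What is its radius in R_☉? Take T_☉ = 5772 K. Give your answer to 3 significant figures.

R/R_☉ = √(L/L_☉) / (T/T_☉)² = √(180) / (5.232)²
       = 13.42 / 27.38 = 0.4901.

0.490 R_☉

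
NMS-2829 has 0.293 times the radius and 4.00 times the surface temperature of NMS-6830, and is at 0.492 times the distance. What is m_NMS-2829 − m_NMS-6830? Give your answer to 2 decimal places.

-4.90

L_NMS-2829/L_NMS-6830 = (0.293)²(4.00)⁴ = 21.98.
F_NMS-2829/F_NMS-6830 = (L_NMS-2829/L_NMS-6830)/(d_NMS-2829/d_NMS-6830)² = 21.98/0.2421 = 90.79.
m_NMS-2829 − m_NMS-6830 = −2.5 log₁₀(90.79) = -4.90.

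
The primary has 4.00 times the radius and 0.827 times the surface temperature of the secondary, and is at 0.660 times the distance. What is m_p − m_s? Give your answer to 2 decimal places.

-3.09

L_p/L_s = (4.00)²(0.827)⁴ = 7.484.
F_p/F_s = (L_p/L_s)/(d_p/d_s)² = 7.484/0.4356 = 17.18.
m_p − m_s = −2.5 log₁₀(17.18) = -3.09.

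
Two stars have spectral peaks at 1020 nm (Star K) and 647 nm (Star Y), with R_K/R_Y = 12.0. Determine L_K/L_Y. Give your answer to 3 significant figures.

Wien's law gives T ∝ 1/λ_max, so T_K/T_Y = λ_Y/λ_K = 647/1020 = 0.6343.
Then L ∝ R²T⁴ gives L_K/L_Y = (12.0)² × (0.6343)⁴ = 144.0 × 0.1619 = 23.31.

23.3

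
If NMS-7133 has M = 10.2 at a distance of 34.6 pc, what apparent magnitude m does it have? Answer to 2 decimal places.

m = M + 5 log₁₀(d/10 pc) = 10.2 + 5 log₁₀(34.6/10)
  = 10.2 + 5 × 0.539 = 10.2 + 2.70 = 12.90.

12.90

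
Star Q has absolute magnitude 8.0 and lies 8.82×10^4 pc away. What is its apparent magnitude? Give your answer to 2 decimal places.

27.73

m = M + 5 log₁₀(d/10 pc) = 8.0 + 5 log₁₀(8.82×10^4/10)
  = 8.0 + 5 × 3.945 = 8.0 + 19.73 = 27.73.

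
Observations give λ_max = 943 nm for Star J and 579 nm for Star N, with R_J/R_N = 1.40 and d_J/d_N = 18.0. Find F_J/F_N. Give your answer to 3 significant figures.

8.60×10^-4

Wien's law: T_J/T_N = λ_N/λ_J = 579/943 = 0.6140.
L_J/L_N = (R_J/R_N)²(T_J/T_N)⁴ = (1.40)²(0.6140)⁴ = 0.2786.
F_J/F_N = (L_J/L_N)/(d_J/d_N)² = 0.2786/(18.0)² = 8.598×10^-4.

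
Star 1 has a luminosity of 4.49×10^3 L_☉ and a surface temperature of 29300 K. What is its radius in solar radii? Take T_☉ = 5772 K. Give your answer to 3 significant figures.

2.60 solar radii

R/R_☉ = √(L/L_☉) / (T/T_☉)² = √(4.49×10^3) / (5.076)²
       = 67.01 / 25.77 = 2.600.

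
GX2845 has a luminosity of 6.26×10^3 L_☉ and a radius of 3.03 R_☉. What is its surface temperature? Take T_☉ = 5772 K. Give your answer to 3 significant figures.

T/T_☉ = (L/L_☉)^(1/4) / (R/R_☉)^(1/2)
T = 5772 × (6.26×10^3)^(1/4) / √(3.03) = 5772 × 8.895 / 1.741 = 2.950×10^4 K.

2.95×10^4 K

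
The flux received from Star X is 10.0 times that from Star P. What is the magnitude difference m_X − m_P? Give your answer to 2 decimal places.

m_X − m_P = −2.5 log₁₀(F_X/F_P) = −2.5 log₁₀(10.0) = −2.5 × (1.000) = -2.500.

-2.50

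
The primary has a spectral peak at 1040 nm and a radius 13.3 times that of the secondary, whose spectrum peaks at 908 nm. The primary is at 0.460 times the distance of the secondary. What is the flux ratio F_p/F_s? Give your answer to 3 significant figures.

486

Wien's law: T_p/T_s = λ_s/λ_p = 908/1040 = 0.8731.
L_p/L_s = (R_p/R_s)²(T_p/T_s)⁴ = (13.3)²(0.8731)⁴ = 102.8.
F_p/F_s = (L_p/L_s)/(d_p/d_s)² = 102.8/(0.460)² = 485.7.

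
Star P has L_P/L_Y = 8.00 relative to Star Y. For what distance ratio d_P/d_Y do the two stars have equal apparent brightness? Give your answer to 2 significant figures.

2.8

Equal flux requires L_P/d_P² = L_Y/d_Y², so d_P/d_Y = √(L_P/L_Y)
= √(8.00) = 2.828.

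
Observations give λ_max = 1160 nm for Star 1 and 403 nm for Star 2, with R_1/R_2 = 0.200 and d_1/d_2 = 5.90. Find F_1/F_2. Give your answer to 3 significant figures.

1.67×10^-5

Wien's law: T_1/T_2 = λ_2/λ_1 = 403/1160 = 0.3474.
L_1/L_2 = (R_1/R_2)²(T_1/T_2)⁴ = (0.200)²(0.3474)⁴ = 5.827×10^-4.
F_1/F_2 = (L_1/L_2)/(d_1/d_2)² = 5.827×10^-4/(5.90)² = 1.674×10^-5.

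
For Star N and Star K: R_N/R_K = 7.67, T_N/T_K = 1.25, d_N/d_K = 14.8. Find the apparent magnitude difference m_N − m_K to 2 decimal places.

L_N/L_K = (7.67)²(1.25)⁴ = 143.6.
F_N/F_K = (L_N/L_K)/(d_N/d_K)² = 143.6/219.0 = 0.6557.
m_N − m_K = −2.5 log₁₀(0.6557) = 0.46.

0.46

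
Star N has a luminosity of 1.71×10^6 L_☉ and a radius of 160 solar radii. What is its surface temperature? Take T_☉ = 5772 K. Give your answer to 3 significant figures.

T/T_☉ = (L/L_☉)^(1/4) / (R/R_☉)^(1/2)
T = 5772 × (1.71×10^6)^(1/4) / √(160) = 5772 × 36.16 / 12.65 = 1.650×10^4 K.

1.65×10^4 K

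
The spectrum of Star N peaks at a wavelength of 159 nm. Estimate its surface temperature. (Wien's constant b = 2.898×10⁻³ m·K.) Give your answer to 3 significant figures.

T = b/λ_max = 2.898×10⁻³ / (159×10⁻⁹) = 1.823×10^4 K.

1.82×10^4 K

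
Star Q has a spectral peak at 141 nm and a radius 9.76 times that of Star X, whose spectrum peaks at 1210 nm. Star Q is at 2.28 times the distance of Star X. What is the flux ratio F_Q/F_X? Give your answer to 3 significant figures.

9.94×10^4

Wien's law: T_Q/T_X = λ_X/λ_Q = 1210/141 = 8.582.
L_Q/L_X = (R_Q/R_X)²(T_Q/T_X)⁴ = (9.76)²(8.582)⁴ = 5.166×10^5.
F_Q/F_X = (L_Q/L_X)/(d_Q/d_X)² = 5.166×10^5/(2.28)² = 9.938×10^4.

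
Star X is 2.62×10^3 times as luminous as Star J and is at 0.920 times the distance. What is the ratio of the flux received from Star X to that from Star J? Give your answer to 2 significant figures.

F = L/(4πd²), so F_X/F_J = (L_X/L_J) / (d_X/d_J)²
= 2.62×10^3 / (0.920)² = 2.62×10^3 / 0.8464 = 3095.

3.1×10^3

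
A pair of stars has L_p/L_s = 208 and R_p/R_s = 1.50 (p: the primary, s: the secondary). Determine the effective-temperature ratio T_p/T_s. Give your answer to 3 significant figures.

L ∝ R²T⁴ gives T ∝ (L/R²)^(1/4), so
T_p/T_s = (208 / 1.50²)^(1/4) = (92.44)^(1/4) = 3.101.

3.10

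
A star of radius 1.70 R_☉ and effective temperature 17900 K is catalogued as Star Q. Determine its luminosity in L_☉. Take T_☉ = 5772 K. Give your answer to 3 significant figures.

L/L_☉ = (R/R_☉)² (T/T_☉)⁴ = (1.70)² × (17900/5772)⁴
       = 2.890 × (3.101)⁴ = 2.890 × 92.49 = 267.3.

267 L_☉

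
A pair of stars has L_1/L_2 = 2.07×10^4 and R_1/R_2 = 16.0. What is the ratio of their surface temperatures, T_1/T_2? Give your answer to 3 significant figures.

3.00

L ∝ R²T⁴ gives T ∝ (L/R²)^(1/4), so
T_1/T_2 = (2.07×10^4 / 16.0²)^(1/4) = (80.86)^(1/4) = 2.999.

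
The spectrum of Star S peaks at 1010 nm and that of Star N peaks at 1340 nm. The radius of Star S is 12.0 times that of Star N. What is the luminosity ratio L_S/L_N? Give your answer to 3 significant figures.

Wien's law gives T ∝ 1/λ_max, so T_S/T_N = λ_N/λ_S = 1340/1010 = 1.327.
Then L ∝ R²T⁴ gives L_S/L_N = (12.0)² × (1.327)⁴ = 144.0 × 3.098 = 446.2.

446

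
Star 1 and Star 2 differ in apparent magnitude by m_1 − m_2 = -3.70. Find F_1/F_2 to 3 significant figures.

30.2

F_1/F_2 = 10^(−(m_1 − m_2)/2.5) = 10^(3.70/2.5) = 10^1.480 = 30.20.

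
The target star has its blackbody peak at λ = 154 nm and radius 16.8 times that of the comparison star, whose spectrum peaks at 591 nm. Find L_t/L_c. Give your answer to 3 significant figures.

Wien's law gives T ∝ 1/λ_max, so T_t/T_c = λ_c/λ_t = 591/154 = 3.838.
Then L ∝ R²T⁴ gives L_t/L_c = (16.8)² × (3.838)⁴ = 282.2 × 216.9 = 6.122×10^4.

6.12×10^4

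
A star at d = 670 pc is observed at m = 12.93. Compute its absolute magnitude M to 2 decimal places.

3.80

M = m − 5 log₁₀(d/10 pc) = 12.93 − 5 log₁₀(670/10)
  = 12.93 − 5 × 1.826 = 12.93 − 9.13 = 3.80.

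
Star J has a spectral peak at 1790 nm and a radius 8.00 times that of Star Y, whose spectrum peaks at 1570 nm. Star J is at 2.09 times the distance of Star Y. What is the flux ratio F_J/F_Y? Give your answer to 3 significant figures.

Wien's law: T_J/T_Y = λ_Y/λ_J = 1570/1790 = 0.8771.
L_J/L_Y = (R_J/R_Y)²(T_J/T_Y)⁴ = (8.00)²(0.8771)⁴ = 37.88.
F_J/F_Y = (L_J/L_Y)/(d_J/d_Y)² = 37.88/(2.09)² = 8.671.

8.67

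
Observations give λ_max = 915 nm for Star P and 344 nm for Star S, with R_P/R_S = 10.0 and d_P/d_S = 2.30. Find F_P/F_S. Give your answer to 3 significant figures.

Wien's law: T_P/T_S = λ_S/λ_P = 344/915 = 0.3760.
L_P/L_S = (R_P/R_S)²(T_P/T_S)⁴ = (10.0)²(0.3760)⁴ = 1.998.
F_P/F_S = (L_P/L_S)/(d_P/d_S)² = 1.998/(2.30)² = 0.3777.

0.378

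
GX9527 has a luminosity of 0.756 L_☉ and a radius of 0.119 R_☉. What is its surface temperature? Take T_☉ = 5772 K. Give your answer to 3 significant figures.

T/T_☉ = (L/L_☉)^(1/4) / (R/R_☉)^(1/2)
T = 5772 × (0.756)^(1/4) / √(0.119) = 5772 × 0.9325 / 0.3450 = 1.560×10^4 K.

1.56×10^4 K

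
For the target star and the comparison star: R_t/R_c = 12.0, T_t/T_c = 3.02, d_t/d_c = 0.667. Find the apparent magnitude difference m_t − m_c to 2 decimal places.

L_t/L_c = (12.0)²(3.02)⁴ = 1.198×10^4.
F_t/F_c = (L_t/L_c)/(d_t/d_c)² = 1.198×10^4/0.4449 = 2.692×10^4.
m_t − m_c = −2.5 log₁₀(2.692×10^4) = -11.08.

-11.08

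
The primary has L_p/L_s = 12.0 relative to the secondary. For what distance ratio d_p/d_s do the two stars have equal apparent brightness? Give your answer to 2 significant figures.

Equal flux requires L_p/d_p² = L_s/d_s², so d_p/d_s = √(L_p/L_s)
= √(12.0) = 3.464.

3.5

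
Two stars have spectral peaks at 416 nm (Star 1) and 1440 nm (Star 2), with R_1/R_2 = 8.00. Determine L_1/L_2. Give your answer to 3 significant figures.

9.19×10^3

Wien's law gives T ∝ 1/λ_max, so T_1/T_2 = λ_2/λ_1 = 1440/416 = 3.462.
Then L ∝ R²T⁴ gives L_1/L_2 = (8.00)² × (3.462)⁴ = 64.00 × 143.6 = 9189.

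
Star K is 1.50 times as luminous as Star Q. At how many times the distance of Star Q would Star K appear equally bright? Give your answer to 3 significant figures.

1.22

Equal flux requires L_K/d_K² = L_Q/d_Q², so d_K/d_Q = √(L_K/L_Q)
= √(1.50) = 1.225.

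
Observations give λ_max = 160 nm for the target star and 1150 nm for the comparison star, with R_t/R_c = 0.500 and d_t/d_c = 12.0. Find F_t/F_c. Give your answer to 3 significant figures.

Wien's law: T_t/T_c = λ_c/λ_t = 1150/160 = 7.188.
L_t/L_c = (R_t/R_c)²(T_t/T_c)⁴ = (0.500)²(7.188)⁴ = 667.2.
F_t/F_c = (L_t/L_c)/(d_t/d_c)² = 667.2/(12.0)² = 4.633.

4.63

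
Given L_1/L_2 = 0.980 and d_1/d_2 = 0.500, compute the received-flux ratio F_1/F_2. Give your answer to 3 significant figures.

F = L/(4πd²), so F_1/F_2 = (L_1/L_2) / (d_1/d_2)²
= 0.980 / (0.500)² = 0.980 / 0.2500 = 3.920.

3.92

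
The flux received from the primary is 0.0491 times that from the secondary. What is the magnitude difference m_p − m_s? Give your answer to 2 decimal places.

m_p − m_s = −2.5 log₁₀(F_p/F_s) = −2.5 log₁₀(0.0491) = −2.5 × (-1.309) = 3.272.

3.27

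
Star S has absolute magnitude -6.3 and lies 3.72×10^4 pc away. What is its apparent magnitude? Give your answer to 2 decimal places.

m = M + 5 log₁₀(d/10 pc) = -6.3 + 5 log₁₀(3.72×10^4/10)
  = -6.3 + 5 × 3.571 = -6.3 + 17.85 = 11.55.

11.55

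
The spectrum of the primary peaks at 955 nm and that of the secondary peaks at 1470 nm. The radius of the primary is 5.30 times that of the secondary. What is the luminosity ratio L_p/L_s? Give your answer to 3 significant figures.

Wien's law gives T ∝ 1/λ_max, so T_p/T_s = λ_s/λ_p = 1470/955 = 1.539.
Then L ∝ R²T⁴ gives L_p/L_s = (5.30)² × (1.539)⁴ = 28.09 × 5.614 = 157.7.

158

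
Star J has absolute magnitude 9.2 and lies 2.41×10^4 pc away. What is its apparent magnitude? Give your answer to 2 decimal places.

m = M + 5 log₁₀(d/10 pc) = 9.2 + 5 log₁₀(2.41×10^4/10)
  = 9.2 + 5 × 3.382 = 9.2 + 16.91 = 26.11.

26.11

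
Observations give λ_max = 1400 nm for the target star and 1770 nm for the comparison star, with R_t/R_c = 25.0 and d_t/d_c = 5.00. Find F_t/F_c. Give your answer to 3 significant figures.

Wien's law: T_t/T_c = λ_c/λ_t = 1770/1400 = 1.264.
L_t/L_c = (R_t/R_c)²(T_t/T_c)⁴ = (25.0)²(1.264)⁴ = 1597.
F_t/F_c = (L_t/L_c)/(d_t/d_c)² = 1597/(5.00)² = 63.87.

63.9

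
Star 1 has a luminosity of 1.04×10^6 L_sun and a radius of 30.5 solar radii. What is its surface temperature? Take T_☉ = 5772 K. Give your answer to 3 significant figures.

3.34×10^4 K

T/T_☉ = (L/L_☉)^(1/4) / (R/R_☉)^(1/2)
T = 5772 × (1.04×10^6)^(1/4) / √(30.5) = 5772 × 31.93 / 5.523 = 3.338×10^4 K.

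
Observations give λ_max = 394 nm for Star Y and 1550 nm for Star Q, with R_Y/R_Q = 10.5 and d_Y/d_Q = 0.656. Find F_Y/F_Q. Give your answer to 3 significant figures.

Wien's law: T_Y/T_Q = λ_Q/λ_Y = 1550/394 = 3.934.
L_Y/L_Q = (R_Y/R_Q)²(T_Y/T_Q)⁴ = (10.5)²(3.934)⁴ = 2.641×10^4.
F_Y/F_Q = (L_Y/L_Q)/(d_Y/d_Q)² = 2.641×10^4/(0.656)² = 6.136×10^4.

6.14×10^4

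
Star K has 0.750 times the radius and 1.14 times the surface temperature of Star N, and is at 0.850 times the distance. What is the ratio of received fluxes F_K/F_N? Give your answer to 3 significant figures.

1.31

L_K/L_N = (R_K/R_N)²(T_K/T_N)⁴ = (0.750)² × (1.14)⁴ = 0.9500.
F_K/F_N = (L_K/L_N)/(d_K/d_N)² = 0.9500 / (0.850)² = 1.315.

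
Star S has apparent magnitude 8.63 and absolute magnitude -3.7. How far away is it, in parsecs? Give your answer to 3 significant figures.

m − M = 5 log₁₀(d/10 pc)
8.63 − (-3.7) = 12.33 = 5 log₁₀(d/10)
d = 10 × 10^(12.33/5) = 10 × 10^2.466 = 2924 pc.

2.92×10^3 pc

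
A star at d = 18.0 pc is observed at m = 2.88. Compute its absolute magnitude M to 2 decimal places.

M = m − 5 log₁₀(d/10 pc) = 2.88 − 5 log₁₀(18.0/10)
  = 2.88 − 5 × 0.255 = 2.88 − 1.28 = 1.60.

1.60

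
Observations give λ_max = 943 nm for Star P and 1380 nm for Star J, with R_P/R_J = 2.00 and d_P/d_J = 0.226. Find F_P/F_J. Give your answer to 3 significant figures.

Wien's law: T_P/T_J = λ_J/λ_P = 1380/943 = 1.463.
L_P/L_J = (R_P/R_J)²(T_P/T_J)⁴ = (2.00)²(1.463)⁴ = 18.35.
F_P/F_J = (L_P/L_J)/(d_P/d_J)² = 18.35/(0.226)² = 359.2.

359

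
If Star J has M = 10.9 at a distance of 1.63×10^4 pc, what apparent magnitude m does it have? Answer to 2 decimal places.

m = M + 5 log₁₀(d/10 pc) = 10.9 + 5 log₁₀(1.63×10^4/10)
  = 10.9 + 5 × 3.212 = 10.9 + 16.06 = 26.96.

26.96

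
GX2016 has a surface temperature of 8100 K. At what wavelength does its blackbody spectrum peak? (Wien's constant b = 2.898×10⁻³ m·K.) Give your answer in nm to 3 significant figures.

λ_max = b/T = 2.898×10⁻³ / 8100 = 3.58×10^-7 m = 357.8 nm.

358 nm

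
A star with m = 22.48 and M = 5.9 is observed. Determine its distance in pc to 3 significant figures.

2.07×10^4 pc

m − M = 5 log₁₀(d/10 pc)
22.48 − (5.9) = 16.58 = 5 log₁₀(d/10)
d = 10 × 10^(16.58/5) = 10 × 10^3.316 = 2.070×10^4 pc.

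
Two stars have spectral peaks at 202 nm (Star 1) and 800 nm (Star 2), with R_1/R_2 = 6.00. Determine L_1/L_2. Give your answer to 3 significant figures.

8.86×10^3

Wien's law gives T ∝ 1/λ_max, so T_1/T_2 = λ_2/λ_1 = 800/202 = 3.960.
Then L ∝ R²T⁴ gives L_1/L_2 = (6.00)² × (3.960)⁴ = 36.00 × 246.0 = 8856.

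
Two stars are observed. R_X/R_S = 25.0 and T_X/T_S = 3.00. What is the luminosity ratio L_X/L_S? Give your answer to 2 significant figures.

From the Stefan–Boltzmann law, L ∝ R²T⁴, so
L_X/L_S = (R_X/R_S)² (T_X/T_S)⁴ = (25.0)² × (3.00)⁴ = 625.0 × 81.00 = 5.062×10^4.

5.1×10^4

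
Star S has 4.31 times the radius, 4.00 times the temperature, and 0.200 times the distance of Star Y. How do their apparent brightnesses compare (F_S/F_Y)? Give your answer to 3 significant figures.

L_S/L_Y = (R_S/R_Y)²(T_S/T_Y)⁴ = (4.31)² × (4.00)⁴ = 4755.
F_S/F_Y = (L_S/L_Y)/(d_S/d_Y)² = 4755 / (0.200)² = 1.189×10^5.

1.19×10^5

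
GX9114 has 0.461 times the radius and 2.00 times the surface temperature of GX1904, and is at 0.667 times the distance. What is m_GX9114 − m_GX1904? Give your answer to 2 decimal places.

-2.21

L_GX9114/L_GX1904 = (0.461)²(2.00)⁴ = 3.400.
F_GX9114/F_GX1904 = (L_GX9114/L_GX1904)/(d_GX9114/d_GX1904)² = 3.400/0.4449 = 7.643.
m_GX9114 − m_GX1904 = −2.5 log₁₀(7.643) = -2.21.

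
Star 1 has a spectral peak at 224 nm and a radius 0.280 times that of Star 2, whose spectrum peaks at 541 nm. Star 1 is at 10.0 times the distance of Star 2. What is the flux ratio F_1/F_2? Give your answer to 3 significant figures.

Wien's law: T_1/T_2 = λ_2/λ_1 = 541/224 = 2.415.
L_1/L_2 = (R_1/R_2)²(T_1/T_2)⁴ = (0.280)²(2.415)⁴ = 2.668.
F_1/F_2 = (L_1/L_2)/(d_1/d_2)² = 2.668/(10.0)² = 0.02668.

0.0267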